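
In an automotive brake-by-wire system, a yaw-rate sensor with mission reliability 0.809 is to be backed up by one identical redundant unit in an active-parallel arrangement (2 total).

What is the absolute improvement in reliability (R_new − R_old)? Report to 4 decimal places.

0.1545

R_before = 0.809
R_after = 1 − (1 − 0.809)^2 = 0.9635
ΔR = 0.9635 − 0.809 = 0.1545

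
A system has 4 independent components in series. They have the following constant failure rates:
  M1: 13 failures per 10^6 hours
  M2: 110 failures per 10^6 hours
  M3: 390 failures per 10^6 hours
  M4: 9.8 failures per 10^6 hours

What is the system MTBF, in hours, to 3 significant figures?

1910

Series of exponential components: λ_sys = Σ λ_i
λ_sys = 0.000013 + 0.00011 + 0.00039 + 0.0000098 = 5.2280e-04 /h
MTBF = 1 / λ_sys = 1910 h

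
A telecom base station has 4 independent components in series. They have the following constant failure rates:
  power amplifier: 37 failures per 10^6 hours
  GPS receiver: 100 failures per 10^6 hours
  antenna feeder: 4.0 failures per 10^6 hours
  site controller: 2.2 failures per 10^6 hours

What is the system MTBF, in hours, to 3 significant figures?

Series of exponential components: λ_sys = Σ λ_i
λ_sys = 0.000037 + 0.00010 + 0.0000040 + 0.0000022 = 1.4320e-04 /h
MTBF = 1 / λ_sys = 6980 h

6980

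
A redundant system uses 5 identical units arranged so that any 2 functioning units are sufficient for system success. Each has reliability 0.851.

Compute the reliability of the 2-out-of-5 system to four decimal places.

R = Σ_{i=2}^{5} C(5,i) p^i (1−p)^{5−i} with p = 0.851
C(5,2)·0.851^2·0.149^3 = 0.023956
C(5,3)·0.851^3·0.149^2 = 0.136824
C(5,4)·0.851^4·0.149^1 = 0.390728
C(5,5)·0.851^5·0.149^0 = 0.446321
Sum = 0.9978

0.9978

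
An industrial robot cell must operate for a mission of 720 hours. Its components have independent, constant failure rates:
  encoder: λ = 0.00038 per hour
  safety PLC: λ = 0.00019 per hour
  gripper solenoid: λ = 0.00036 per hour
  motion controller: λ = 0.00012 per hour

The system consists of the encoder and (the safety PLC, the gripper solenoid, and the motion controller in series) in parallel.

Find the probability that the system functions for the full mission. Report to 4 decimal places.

0.9084

R(encoder) = exp(−0.00038 × 720) = 0.760636
R(safety PLC) = exp(−0.00019 × 720) = 0.872145
R(gripper solenoid) = exp(−0.00036 × 720) = 0.771669
R(motion controller) = exp(−0.00012 × 720) = 0.917227
Series (safety PLC, gripper solenoid, and motion controller): 0.872145 × 0.771669 × 0.917227 = 0.617300
Parallel (encoder and [0.617300]): 1 − (1 − 0.760636)(1 − 0.617300) = 0.9084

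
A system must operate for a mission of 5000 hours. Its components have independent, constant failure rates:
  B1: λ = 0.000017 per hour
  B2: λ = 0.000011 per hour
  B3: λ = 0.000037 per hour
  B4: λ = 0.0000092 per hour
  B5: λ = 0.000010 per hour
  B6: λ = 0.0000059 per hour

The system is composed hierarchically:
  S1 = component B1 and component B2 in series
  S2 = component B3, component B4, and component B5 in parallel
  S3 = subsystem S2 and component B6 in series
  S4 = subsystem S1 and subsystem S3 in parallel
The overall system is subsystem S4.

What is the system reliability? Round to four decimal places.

R(B1) = exp(−0.000017 × 5000) = 0.918512
R(B2) = exp(−0.000011 × 5000) = 0.946485
R(B3) = exp(−0.000037 × 5000) = 0.831104
R(B4) = exp(−0.0000092 × 5000) = 0.955042
R(B5) = exp(−0.000010 × 5000) = 0.951229
R(B6) = exp(−0.0000059 × 5000) = 0.970931
Series (B1 and B2): 0.918512 × 0.946485 = 0.869358
Parallel (B3, B4, and B5): 1 − (1 − 0.831104)(1 − 0.955042)(1 − 0.951229) = 0.999630
Series ([0.999630] and B6): 0.999630 × 0.970931 = 0.970572
Parallel ([0.869358] and [0.970572]): 1 − (1 − 0.869358)(1 − 0.970572) = 0.9962

0.9962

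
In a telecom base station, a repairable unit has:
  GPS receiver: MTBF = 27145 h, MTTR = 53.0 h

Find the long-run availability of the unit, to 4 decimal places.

A(GPS receiver) = MTBF/(MTBF+MTTR) = 27145/(27145+53.0) = 0.9981

0.9981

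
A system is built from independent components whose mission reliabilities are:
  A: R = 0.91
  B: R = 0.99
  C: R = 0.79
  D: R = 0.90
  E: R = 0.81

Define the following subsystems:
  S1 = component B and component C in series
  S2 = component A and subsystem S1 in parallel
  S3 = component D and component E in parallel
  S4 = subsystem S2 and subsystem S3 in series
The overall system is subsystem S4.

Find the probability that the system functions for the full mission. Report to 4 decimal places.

0.9618

Series (B and C): 0.990000 × 0.790000 = 0.782100
Parallel (A and [0.782100]): 1 − (1 − 0.910000)(1 − 0.782100) = 0.980389
Parallel (D and E): 1 − (1 − 0.900000)(1 − 0.810000) = 0.981000
Series ([0.980389] and [0.981000]): 0.980389 × 0.981000 = 0.9618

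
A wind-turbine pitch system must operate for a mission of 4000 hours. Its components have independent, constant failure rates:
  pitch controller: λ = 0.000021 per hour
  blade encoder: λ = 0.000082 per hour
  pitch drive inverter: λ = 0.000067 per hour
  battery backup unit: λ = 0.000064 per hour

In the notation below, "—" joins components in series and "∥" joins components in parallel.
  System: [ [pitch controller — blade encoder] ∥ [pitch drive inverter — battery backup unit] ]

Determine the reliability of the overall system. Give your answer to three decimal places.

R(pitch controller) = exp(−0.000021 × 4000) = 0.91943
R(blade encoder) = exp(−0.000082 × 4000) = 0.72036
R(pitch drive inverter) = exp(−0.000067 × 4000) = 0.76491
R(battery backup unit) = exp(−0.000064 × 4000) = 0.77414
Series (pitch controller and blade encoder): 0.91943 × 0.72036 = 0.66232
Series (pitch drive inverter and battery backup unit): 0.76491 × 0.77414 = 0.59215
Parallel ([0.66232] and [0.59215]): 1 − (1 − 0.66232)(1 − 0.59215) = 0.862

0.862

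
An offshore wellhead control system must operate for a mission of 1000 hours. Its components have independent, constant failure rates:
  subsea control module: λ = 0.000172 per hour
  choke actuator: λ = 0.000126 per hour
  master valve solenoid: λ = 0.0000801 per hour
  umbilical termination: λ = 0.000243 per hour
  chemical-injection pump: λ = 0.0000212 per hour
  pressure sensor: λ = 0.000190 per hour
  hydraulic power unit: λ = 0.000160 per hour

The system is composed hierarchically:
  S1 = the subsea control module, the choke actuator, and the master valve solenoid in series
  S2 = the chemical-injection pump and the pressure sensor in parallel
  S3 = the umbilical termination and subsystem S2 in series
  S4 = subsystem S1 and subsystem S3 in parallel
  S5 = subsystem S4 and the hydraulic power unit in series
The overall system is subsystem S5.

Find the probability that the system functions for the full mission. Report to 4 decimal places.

R(subsea control module) = exp(−0.000172 × 1000) = 0.841979
R(choke actuator) = exp(−0.000126 × 1000) = 0.881615
R(master valve solenoid) = exp(−0.0000801 × 1000) = 0.923024
R(umbilical termination) = exp(−0.000243 × 1000) = 0.784272
R(chemical-injection pump) = exp(−0.0000212 × 1000) = 0.979023
R(pressure sensor) = exp(−0.000190 × 1000) = 0.826959
R(hydraulic power unit) = exp(−0.000160 × 1000) = 0.852144
Series (subsea control module, choke actuator, and master valve solenoid): 0.841979 × 0.881615 × 0.923024 = 0.685162
Parallel (chemical-injection pump and pressure sensor): 1 − (1 − 0.979023)(1 − 0.826959) = 0.996370
Series (umbilical termination and [0.996370]): 0.784272 × 0.996370 = 0.781425
Parallel ([0.685162] and [0.781425]): 1 − (1 − 0.685162)(1 − 0.781425) = 0.931184
Series ([0.931184] and hydraulic power unit): 0.931184 × 0.852144 = 0.7935

0.7935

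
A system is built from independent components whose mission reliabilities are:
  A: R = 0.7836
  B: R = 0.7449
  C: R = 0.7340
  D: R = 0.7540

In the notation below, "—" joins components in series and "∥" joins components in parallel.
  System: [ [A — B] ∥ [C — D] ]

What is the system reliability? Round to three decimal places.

Series (A and B): 0.78360 × 0.74490 = 0.58370
Series (C and D): 0.73400 × 0.75400 = 0.55344
Parallel ([0.58370] and [0.55344]): 1 − (1 − 0.58370)(1 − 0.55344) = 0.814

0.814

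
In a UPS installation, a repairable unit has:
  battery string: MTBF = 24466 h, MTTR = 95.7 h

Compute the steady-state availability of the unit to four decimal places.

A(battery string) = MTBF/(MTBF+MTTR) = 24466/(24466+95.7) = 0.9961

0.9961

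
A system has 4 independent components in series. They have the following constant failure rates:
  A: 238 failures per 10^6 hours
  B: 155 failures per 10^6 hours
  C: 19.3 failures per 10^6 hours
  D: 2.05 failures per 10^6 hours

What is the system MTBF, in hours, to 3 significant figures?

Series of exponential components: λ_sys = Σ λ_i
λ_sys = 0.000238 + 0.000155 + 0.0000193 + 0.00000205 = 4.1435e-04 /h
MTBF = 1 / λ_sys = 2410 h

2410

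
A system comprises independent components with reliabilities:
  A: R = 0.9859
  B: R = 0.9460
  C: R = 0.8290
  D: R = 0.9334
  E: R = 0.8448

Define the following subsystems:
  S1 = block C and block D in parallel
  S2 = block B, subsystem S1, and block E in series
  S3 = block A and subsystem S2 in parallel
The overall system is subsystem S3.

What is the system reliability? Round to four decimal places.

0.9970

Parallel (C and D): 1 − (1 − 0.829000)(1 − 0.933400) = 0.988611
Series (B, [0.988611], and E): 0.946000 × 0.988611 × 0.844800 = 0.790079
Parallel (A and [0.790079]): 1 − (1 − 0.985900)(1 − 0.790079) = 0.9970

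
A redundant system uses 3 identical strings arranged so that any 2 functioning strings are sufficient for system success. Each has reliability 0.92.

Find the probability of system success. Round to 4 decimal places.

0.9818

R = Σ_{i=2}^{3} C(3,i) p^i (1−p)^{3−i} with p = 0.92
C(3,2)·0.92^2·0.08^1 = 0.203136
C(3,3)·0.92^3·0.08^0 = 0.778688
Sum = 0.9818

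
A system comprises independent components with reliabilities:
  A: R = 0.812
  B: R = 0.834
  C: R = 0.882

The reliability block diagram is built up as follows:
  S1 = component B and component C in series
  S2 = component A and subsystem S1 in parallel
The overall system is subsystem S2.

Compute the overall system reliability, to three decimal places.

Series (B and C): 0.83400 × 0.88200 = 0.73559
Parallel (A and [0.73559]): 1 − (1 − 0.81200)(1 − 0.73559) = 0.950

0.950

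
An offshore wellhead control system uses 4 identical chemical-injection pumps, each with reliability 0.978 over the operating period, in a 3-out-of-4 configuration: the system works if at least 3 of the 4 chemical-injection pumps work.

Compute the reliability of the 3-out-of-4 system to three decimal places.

0.997

R = Σ_{i=3}^{4} C(4,i) p^i (1−p)^{4−i} with p = 0.978
C(4,3)·0.978^3·0.022^1 = 0.08232
C(4,4)·0.978^4·0.022^0 = 0.91486
Sum = 0.997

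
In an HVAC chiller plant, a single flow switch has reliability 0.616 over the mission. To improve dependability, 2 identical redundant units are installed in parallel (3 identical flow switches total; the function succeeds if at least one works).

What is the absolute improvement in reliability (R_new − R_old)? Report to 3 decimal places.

0.327

R_before = 0.616
R_after = 1 − (1 − 0.616)^3 = 0.943
ΔR = 0.943 − 0.616 = 0.327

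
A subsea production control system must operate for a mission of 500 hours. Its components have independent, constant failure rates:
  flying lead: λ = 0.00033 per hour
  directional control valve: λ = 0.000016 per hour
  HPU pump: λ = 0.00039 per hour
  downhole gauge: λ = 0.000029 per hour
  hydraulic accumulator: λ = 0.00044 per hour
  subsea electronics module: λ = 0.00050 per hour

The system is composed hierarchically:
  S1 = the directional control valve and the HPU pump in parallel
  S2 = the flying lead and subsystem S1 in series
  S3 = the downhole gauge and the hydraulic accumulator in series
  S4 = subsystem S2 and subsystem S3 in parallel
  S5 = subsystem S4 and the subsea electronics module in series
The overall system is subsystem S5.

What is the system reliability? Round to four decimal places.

R(flying lead) = exp(−0.00033 × 500) = 0.847894
R(directional control valve) = exp(−0.000016 × 500) = 0.992032
R(HPU pump) = exp(−0.00039 × 500) = 0.822835
R(downhole gauge) = exp(−0.000029 × 500) = 0.985605
R(hydraulic accumulator) = exp(−0.00044 × 500) = 0.802519
R(subsea electronics module) = exp(−0.00050 × 500) = 0.778801
Parallel (directional control valve and HPU pump): 1 − (1 − 0.992032)(1 − 0.822835) = 0.998588
Series (flying lead and [0.998588]): 0.847894 × 0.998588 = 0.846697
Series (downhole gauge and hydraulic accumulator): 0.985605 × 0.802519 = 0.790967
Parallel ([0.846697] and [0.790967]): 1 − (1 − 0.846697)(1 − 0.790967) = 0.967955
Series ([0.967955] and subsea electronics module): 0.967955 × 0.778801 = 0.7538

0.7538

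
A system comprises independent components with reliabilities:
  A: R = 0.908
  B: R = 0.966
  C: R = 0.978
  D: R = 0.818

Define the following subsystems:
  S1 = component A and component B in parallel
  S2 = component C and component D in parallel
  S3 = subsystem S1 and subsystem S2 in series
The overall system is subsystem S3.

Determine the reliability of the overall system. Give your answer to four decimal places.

Parallel (A and B): 1 − (1 − 0.908000)(1 − 0.966000) = 0.996872
Parallel (C and D): 1 − (1 − 0.978000)(1 − 0.818000) = 0.995996
Series ([0.996872] and [0.995996]): 0.996872 × 0.995996 = 0.9929

0.9929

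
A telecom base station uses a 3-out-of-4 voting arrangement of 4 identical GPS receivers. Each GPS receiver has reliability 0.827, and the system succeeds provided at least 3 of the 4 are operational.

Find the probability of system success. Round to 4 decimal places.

R = Σ_{i=3}^{4} C(4,i) p^i (1−p)^{4−i} with p = 0.827
C(4,3)·0.827^3·0.173^1 = 0.391402
C(4,4)·0.827^4·0.173^0 = 0.467759
Sum = 0.8592

0.8592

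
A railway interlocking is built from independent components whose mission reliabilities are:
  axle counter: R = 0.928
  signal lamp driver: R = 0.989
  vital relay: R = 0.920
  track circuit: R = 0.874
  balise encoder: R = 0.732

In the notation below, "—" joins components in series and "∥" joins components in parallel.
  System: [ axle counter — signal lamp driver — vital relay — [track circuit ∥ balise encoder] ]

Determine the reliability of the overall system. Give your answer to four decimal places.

Parallel (track circuit and balise encoder): 1 − (1 − 0.874000)(1 − 0.732000) = 0.966232
Series (axle counter, signal lamp driver, vital relay, and [0.966232]): 0.928000 × 0.989000 × 0.920000 × 0.966232 = 0.8159

0.8159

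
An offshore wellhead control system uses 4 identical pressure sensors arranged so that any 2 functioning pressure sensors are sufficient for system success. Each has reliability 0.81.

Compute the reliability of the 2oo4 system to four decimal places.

R = Σ_{i=2}^{4} C(4,i) p^i (1−p)^{4−i} with p = 0.81
C(4,2)·0.81^2·0.19^2 = 0.142111
C(4,3)·0.81^3·0.19^1 = 0.403895
C(4,4)·0.81^4·0.19^0 = 0.430467
Sum = 0.9765

0.9765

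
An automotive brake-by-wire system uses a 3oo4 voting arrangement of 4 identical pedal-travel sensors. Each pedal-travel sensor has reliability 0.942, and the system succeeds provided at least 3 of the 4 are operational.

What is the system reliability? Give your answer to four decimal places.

0.9813

R = Σ_{i=3}^{4} C(4,i) p^i (1−p)^{4−i} with p = 0.942
C(4,3)·0.942^3·0.058^1 = 0.193928
C(4,4)·0.942^4·0.058^0 = 0.787415
Sum = 0.9813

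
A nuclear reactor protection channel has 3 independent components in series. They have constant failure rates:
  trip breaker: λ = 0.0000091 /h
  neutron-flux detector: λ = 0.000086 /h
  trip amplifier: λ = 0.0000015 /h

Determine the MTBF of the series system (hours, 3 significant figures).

Series of exponential components: λ_sys = Σ λ_i
λ_sys = 0.0000091 + 0.000086 + 0.0000015 = 9.6600e-05 /h
MTBF = 1 / λ_sys = 10400 h

10400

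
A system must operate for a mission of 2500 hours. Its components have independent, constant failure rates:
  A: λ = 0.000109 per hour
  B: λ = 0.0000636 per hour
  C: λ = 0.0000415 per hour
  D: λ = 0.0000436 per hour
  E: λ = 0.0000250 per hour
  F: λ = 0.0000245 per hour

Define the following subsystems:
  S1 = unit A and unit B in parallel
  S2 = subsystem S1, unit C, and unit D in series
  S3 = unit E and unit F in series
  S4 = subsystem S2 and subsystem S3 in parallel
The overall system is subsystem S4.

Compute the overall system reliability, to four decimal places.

R(A) = exp(−0.000109 × 2500) = 0.761473
R(B) = exp(−0.0000636 × 2500) = 0.852996
R(C) = exp(−0.0000415 × 2500) = 0.901451
R(D) = exp(−0.0000436 × 2500) = 0.896730
R(E) = exp(−0.0000250 × 2500) = 0.939413
R(F) = exp(−0.0000245 × 2500) = 0.940588
Parallel (A and B): 1 − (1 − 0.761473)(1 − 0.852996) = 0.964936
Series ([0.964936], C, and D): 0.964936 × 0.901451 × 0.896730 = 0.780014
Series (E and F): 0.939413 × 0.940588 = 0.883601
Parallel ([0.780014] and [0.883601]): 1 − (1 − 0.780014)(1 − 0.883601) = 0.9744

0.9744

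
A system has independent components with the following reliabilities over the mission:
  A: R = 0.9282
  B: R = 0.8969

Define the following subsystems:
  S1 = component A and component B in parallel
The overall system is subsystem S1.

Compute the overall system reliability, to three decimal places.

0.993

Parallel (A and B): 1 − (1 − 0.92820)(1 − 0.89690) = 0.993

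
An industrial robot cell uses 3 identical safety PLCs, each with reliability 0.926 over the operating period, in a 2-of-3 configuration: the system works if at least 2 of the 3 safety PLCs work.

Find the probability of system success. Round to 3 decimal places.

R = Σ_{i=2}^{3} C(3,i) p^i (1−p)^{3−i} with p = 0.926
C(3,2)·0.926^2·0.074^1 = 0.19036
C(3,3)·0.926^3·0.074^0 = 0.79402
Sum = 0.984

0.984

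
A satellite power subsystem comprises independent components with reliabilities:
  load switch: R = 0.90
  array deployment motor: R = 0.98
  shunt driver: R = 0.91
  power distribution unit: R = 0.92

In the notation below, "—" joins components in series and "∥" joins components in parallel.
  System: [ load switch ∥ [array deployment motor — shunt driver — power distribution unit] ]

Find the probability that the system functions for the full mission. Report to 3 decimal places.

0.982

Series (array deployment motor, shunt driver, and power distribution unit): 0.98000 × 0.91000 × 0.92000 = 0.82046
Parallel (load switch and [0.82046]): 1 − (1 − 0.90000)(1 − 0.82046) = 0.982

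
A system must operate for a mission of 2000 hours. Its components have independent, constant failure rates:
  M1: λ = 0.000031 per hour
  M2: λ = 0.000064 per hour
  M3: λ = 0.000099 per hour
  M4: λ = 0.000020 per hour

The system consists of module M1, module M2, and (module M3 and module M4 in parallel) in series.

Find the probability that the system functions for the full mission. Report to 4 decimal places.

0.8211

R(M1) = exp(−0.000031 × 2000) = 0.939883
R(M2) = exp(−0.000064 × 2000) = 0.879853
R(M3) = exp(−0.000099 × 2000) = 0.820370
R(M4) = exp(−0.000020 × 2000) = 0.960789
Parallel (M3 and M4): 1 − (1 − 0.820370)(1 − 0.960789) = 0.992957
Series (M1, M2, and [0.992957]): 0.939883 × 0.879853 × 0.992957 = 0.8211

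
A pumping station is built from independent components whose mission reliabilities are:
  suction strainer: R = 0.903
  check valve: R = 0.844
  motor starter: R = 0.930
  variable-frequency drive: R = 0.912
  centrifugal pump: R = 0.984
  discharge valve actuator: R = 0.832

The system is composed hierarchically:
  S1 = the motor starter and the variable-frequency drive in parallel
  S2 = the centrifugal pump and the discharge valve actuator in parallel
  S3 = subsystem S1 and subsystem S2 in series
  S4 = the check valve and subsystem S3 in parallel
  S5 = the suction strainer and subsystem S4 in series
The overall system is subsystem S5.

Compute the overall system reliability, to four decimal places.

Parallel (motor starter and variable-frequency drive): 1 − (1 − 0.930000)(1 − 0.912000) = 0.993840
Parallel (centrifugal pump and discharge valve actuator): 1 − (1 − 0.984000)(1 − 0.832000) = 0.997312
Series ([0.993840] and [0.997312]): 0.993840 × 0.997312 = 0.991169
Parallel (check valve and [0.991169]): 1 − (1 − 0.844000)(1 − 0.991169) = 0.998622
Series (suction strainer and [0.998622]): 0.903000 × 0.998622 = 0.9018

0.9018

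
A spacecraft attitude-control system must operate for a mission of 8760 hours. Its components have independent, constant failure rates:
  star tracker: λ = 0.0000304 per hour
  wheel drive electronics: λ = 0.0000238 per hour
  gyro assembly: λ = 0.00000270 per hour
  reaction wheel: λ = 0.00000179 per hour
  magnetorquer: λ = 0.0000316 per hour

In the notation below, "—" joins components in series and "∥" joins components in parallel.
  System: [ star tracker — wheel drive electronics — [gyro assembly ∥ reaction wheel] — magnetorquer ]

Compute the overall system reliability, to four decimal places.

R(star tracker) = exp(−0.0000304 × 8760) = 0.766206
R(wheel drive electronics) = exp(−0.0000238 × 8760) = 0.811811
R(gyro assembly) = exp(−0.00000270 × 8760) = 0.976626
R(reaction wheel) = exp(−0.00000179 × 8760) = 0.984442
R(magnetorquer) = exp(−0.0000316 × 8760) = 0.758194
Parallel (gyro assembly and reaction wheel): 1 − (1 − 0.976626)(1 − 0.984442) = 0.999636
Series (star tracker, wheel drive electronics, [0.999636], and magnetorquer): 0.766206 × 0.811811 × 0.999636 × 0.758194 = 0.4714

0.4714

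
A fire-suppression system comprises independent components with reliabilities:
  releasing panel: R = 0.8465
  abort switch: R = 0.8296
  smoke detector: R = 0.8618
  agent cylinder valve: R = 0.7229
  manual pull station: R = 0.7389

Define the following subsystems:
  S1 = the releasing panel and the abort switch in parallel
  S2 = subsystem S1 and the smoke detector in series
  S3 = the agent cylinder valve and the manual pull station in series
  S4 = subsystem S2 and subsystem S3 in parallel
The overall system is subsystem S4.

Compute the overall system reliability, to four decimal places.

0.9251

Parallel (releasing panel and abort switch): 1 − (1 − 0.846500)(1 − 0.829600) = 0.973844
Series ([0.973844] and smoke detector): 0.973844 × 0.861800 = 0.839259
Series (agent cylinder valve and manual pull station): 0.722900 × 0.738900 = 0.534151
Parallel ([0.839259] and [0.534151]): 1 − (1 − 0.839259)(1 − 0.534151) = 0.9251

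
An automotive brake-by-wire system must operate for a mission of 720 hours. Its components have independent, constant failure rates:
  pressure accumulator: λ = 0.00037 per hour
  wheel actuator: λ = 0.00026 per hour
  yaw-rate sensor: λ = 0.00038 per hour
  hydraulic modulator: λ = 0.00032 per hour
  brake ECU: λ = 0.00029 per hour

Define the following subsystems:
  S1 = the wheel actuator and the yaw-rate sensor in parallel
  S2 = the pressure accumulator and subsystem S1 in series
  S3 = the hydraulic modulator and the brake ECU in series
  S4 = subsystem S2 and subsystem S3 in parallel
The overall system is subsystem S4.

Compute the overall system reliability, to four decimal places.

R(pressure accumulator) = exp(−0.00037 × 720) = 0.766133
R(wheel actuator) = exp(−0.00026 × 720) = 0.829278
R(yaw-rate sensor) = exp(−0.00038 × 720) = 0.760636
R(hydraulic modulator) = exp(−0.00032 × 720) = 0.794216
R(brake ECU) = exp(−0.00029 × 720) = 0.811558
Parallel (wheel actuator and yaw-rate sensor): 1 − (1 − 0.829278)(1 − 0.760636) = 0.959135
Series (pressure accumulator and [0.959135]): 0.766133 × 0.959135 = 0.734825
Series (hydraulic modulator and brake ECU): 0.794216 × 0.811558 = 0.644552
Parallel ([0.734825] and [0.644552]): 1 − (1 − 0.734825)(1 − 0.644552) = 0.9057

0.9057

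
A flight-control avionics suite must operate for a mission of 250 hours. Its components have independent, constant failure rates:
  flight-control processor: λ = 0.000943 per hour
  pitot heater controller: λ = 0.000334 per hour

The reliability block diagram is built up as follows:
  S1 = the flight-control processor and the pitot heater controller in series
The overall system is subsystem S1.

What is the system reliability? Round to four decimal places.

R(flight-control processor) = exp(−0.000943 × 250) = 0.789978
R(pitot heater controller) = exp(−0.000334 × 250) = 0.919891
Series (flight-control processor and pitot heater controller): 0.789978 × 0.919891 = 0.7267

0.7267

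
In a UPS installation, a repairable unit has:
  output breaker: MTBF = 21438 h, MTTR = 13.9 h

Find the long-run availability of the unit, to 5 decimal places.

0.99935

A(output breaker) = MTBF/(MTBF+MTTR) = 21438/(21438+13.9) = 0.99935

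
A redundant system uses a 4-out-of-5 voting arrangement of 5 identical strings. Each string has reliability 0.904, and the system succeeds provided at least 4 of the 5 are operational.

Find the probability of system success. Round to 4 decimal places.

0.9243

R = Σ_{i=4}^{5} C(5,i) p^i (1−p)^{5−i} with p = 0.904
C(5,4)·0.904^4·0.096^1 = 0.320564
C(5,5)·0.904^5·0.096^0 = 0.603729
Sum = 0.9243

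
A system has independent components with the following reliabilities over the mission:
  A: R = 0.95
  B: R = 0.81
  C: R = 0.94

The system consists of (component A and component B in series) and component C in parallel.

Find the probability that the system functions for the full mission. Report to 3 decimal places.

0.986

Series (A and B): 0.95000 × 0.81000 = 0.76950
Parallel ([0.76950] and C): 1 − (1 − 0.76950)(1 − 0.94000) = 0.986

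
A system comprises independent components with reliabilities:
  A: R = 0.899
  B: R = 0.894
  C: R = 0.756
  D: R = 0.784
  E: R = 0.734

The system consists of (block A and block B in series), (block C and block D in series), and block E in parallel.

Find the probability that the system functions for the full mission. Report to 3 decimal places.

Series (A and B): 0.89900 × 0.89400 = 0.80371
Series (C and D): 0.75600 × 0.78400 = 0.59270
Parallel ([0.80371], [0.59270], and E): 1 − (1 − 0.80371)(1 − 0.59270)(1 − 0.73400) = 0.979

0.979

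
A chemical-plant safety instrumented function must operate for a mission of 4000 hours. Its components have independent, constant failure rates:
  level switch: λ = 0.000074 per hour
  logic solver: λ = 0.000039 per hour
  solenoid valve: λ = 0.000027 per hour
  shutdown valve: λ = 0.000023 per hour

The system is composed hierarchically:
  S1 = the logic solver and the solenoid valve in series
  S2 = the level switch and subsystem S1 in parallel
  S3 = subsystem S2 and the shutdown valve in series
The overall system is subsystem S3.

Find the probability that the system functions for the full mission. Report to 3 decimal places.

0.858

R(level switch) = exp(−0.000074 × 4000) = 0.74379
R(logic solver) = exp(−0.000039 × 4000) = 0.85556
R(solenoid valve) = exp(−0.000027 × 4000) = 0.89763
R(shutdown valve) = exp(−0.000023 × 4000) = 0.91211
Series (logic solver and solenoid valve): 0.85556 × 0.89763 = 0.76798
Parallel (level switch and [0.76798]): 1 − (1 − 0.74379)(1 − 0.76798) = 0.94055
Series ([0.94055] and shutdown valve): 0.94055 × 0.91211 = 0.858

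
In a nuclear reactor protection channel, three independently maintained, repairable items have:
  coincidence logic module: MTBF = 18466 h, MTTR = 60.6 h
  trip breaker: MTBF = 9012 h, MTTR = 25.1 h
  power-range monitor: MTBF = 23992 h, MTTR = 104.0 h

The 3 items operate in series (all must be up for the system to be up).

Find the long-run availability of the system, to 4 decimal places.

A(coincidence logic module) = MTBF/(MTBF+MTTR) = 18466/(18466+60.6) = 0.996729
A(trip breaker) = MTBF/(MTBF+MTTR) = 9012/(9012+25.1) = 0.997223
A(power-range monitor) = MTBF/(MTBF+MTTR) = 23992/(23992+104.0) = 0.995684
Series availability: 0.996729 × 0.997223 × 0.995684 = 0.9897

0.9897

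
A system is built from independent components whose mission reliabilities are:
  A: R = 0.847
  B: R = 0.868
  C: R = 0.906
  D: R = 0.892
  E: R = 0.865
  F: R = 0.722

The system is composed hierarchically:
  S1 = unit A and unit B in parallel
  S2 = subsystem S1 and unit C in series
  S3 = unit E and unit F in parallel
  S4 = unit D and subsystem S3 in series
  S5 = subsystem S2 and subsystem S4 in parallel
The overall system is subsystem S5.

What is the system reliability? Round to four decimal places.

Parallel (A and B): 1 − (1 − 0.847000)(1 − 0.868000) = 0.979804
Series ([0.979804] and C): 0.979804 × 0.906000 = 0.887702
Parallel (E and F): 1 − (1 − 0.865000)(1 − 0.722000) = 0.962470
Series (D and [0.962470]): 0.892000 × 0.962470 = 0.858523
Parallel ([0.887702] and [0.858523]): 1 − (1 − 0.887702)(1 − 0.858523) = 0.9841

0.9841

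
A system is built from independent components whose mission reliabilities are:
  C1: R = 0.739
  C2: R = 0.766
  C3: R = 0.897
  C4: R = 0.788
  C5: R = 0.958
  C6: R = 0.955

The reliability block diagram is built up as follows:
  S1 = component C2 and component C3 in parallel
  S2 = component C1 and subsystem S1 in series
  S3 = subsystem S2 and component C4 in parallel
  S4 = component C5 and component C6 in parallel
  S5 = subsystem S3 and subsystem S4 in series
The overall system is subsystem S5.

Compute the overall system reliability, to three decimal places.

0.939

Parallel (C2 and C3): 1 − (1 − 0.76600)(1 − 0.89700) = 0.97590
Series (C1 and [0.97590]): 0.73900 × 0.97590 = 0.72119
Parallel ([0.72119] and C4): 1 − (1 − 0.72119)(1 − 0.78800) = 0.94089
Parallel (C5 and C6): 1 − (1 − 0.95800)(1 − 0.95500) = 0.99811
Series ([0.94089] and [0.99811]): 0.94089 × 0.99811 = 0.939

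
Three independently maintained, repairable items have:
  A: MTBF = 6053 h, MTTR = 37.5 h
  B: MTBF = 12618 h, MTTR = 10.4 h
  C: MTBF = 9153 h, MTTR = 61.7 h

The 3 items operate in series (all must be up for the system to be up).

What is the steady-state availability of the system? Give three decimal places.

A(A) = MTBF/(MTBF+MTTR) = 6053/(6053+37.5) = 0.993843
A(B) = MTBF/(MTBF+MTTR) = 12618/(12618+10.4) = 0.999176
A(C) = MTBF/(MTBF+MTTR) = 9153/(9153+61.7) = 0.993304
Series availability: 0.993843 × 0.999176 × 0.993304 = 0.986

0.986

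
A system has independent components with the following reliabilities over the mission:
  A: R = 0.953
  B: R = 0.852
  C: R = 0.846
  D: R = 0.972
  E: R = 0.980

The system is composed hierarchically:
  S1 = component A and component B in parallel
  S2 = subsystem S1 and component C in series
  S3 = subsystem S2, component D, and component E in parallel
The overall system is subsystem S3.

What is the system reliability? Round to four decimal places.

Parallel (A and B): 1 − (1 − 0.953000)(1 − 0.852000) = 0.993044
Series ([0.993044] and C): 0.993044 × 0.846000 = 0.840115
Parallel ([0.840115], D, and E): 1 − (1 − 0.840115)(1 − 0.972000)(1 − 0.980000) = 0.9999

0.9999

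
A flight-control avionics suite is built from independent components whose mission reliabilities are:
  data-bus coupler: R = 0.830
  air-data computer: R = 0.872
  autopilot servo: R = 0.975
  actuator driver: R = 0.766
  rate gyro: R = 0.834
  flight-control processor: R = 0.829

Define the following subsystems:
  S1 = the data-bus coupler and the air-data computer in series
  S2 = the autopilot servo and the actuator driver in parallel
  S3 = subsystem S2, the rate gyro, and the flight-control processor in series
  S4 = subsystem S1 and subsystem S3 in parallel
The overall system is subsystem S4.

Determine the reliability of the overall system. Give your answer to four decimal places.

0.9136

Series (data-bus coupler and air-data computer): 0.830000 × 0.872000 = 0.723760
Parallel (autopilot servo and actuator driver): 1 − (1 − 0.975000)(1 − 0.766000) = 0.994150
Series ([0.994150], rate gyro, and flight-control processor): 0.994150 × 0.834000 × 0.829000 = 0.687341
Parallel ([0.723760] and [0.687341]): 1 − (1 − 0.723760)(1 − 0.687341) = 0.9136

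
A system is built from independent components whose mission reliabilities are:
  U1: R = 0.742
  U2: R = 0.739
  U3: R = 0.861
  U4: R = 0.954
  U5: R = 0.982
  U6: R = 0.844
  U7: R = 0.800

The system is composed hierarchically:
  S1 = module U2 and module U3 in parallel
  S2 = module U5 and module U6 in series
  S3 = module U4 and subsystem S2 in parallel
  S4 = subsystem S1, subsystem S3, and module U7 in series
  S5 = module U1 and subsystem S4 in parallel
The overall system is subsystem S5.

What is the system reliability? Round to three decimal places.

0.939

Parallel (U2 and U3): 1 − (1 − 0.73900)(1 − 0.86100) = 0.96372
Series (U5 and U6): 0.98200 × 0.84400 = 0.82881
Parallel (U4 and [0.82881]): 1 − (1 − 0.95400)(1 − 0.82881) = 0.99213
Series ([0.96372], [0.99213], and U7): 0.96372 × 0.99213 × 0.80000 = 0.76491
Parallel (U1 and [0.76491]): 1 − (1 − 0.74200)(1 − 0.76491) = 0.939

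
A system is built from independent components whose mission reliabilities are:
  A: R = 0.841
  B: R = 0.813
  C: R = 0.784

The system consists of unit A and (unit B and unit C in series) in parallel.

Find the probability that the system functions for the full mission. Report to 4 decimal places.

0.9423

Series (B and C): 0.813000 × 0.784000 = 0.637392
Parallel (A and [0.637392]): 1 − (1 − 0.841000)(1 − 0.637392) = 0.9423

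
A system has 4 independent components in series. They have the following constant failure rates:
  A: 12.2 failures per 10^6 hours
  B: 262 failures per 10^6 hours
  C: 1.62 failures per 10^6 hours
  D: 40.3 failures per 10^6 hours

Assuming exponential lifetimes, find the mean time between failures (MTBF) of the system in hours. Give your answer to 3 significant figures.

Series of exponential components: λ_sys = Σ λ_i
λ_sys = 0.0000122 + 0.000262 + 0.00000162 + 0.0000403 = 3.1612e-04 /h
MTBF = 1 / λ_sys = 3160 h

3160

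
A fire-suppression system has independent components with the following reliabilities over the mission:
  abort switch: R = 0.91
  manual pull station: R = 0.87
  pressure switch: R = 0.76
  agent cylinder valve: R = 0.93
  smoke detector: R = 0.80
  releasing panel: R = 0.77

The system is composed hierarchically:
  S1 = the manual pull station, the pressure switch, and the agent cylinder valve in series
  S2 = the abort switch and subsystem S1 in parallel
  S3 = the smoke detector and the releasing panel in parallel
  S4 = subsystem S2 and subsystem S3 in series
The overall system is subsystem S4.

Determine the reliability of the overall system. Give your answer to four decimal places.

Series (manual pull station, pressure switch, and agent cylinder valve): 0.870000 × 0.760000 × 0.930000 = 0.614916
Parallel (abort switch and [0.614916]): 1 − (1 − 0.910000)(1 − 0.614916) = 0.965342
Parallel (smoke detector and releasing panel): 1 − (1 − 0.800000)(1 − 0.770000) = 0.954000
Series ([0.965342] and [0.954000]): 0.965342 × 0.954000 = 0.9209

0.9209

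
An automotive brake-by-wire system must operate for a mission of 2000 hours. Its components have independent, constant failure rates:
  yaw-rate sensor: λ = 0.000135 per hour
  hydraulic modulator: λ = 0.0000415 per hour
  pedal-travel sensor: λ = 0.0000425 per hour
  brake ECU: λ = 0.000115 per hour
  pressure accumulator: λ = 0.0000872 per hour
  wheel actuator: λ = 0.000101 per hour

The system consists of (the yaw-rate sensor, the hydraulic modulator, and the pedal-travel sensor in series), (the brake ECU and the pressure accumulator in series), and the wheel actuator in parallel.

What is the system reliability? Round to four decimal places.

R(yaw-rate sensor) = exp(−0.000135 × 2000) = 0.763379
R(hydraulic modulator) = exp(−0.0000415 × 2000) = 0.920351
R(pedal-travel sensor) = exp(−0.0000425 × 2000) = 0.918512
R(brake ECU) = exp(−0.000115 × 2000) = 0.794534
R(pressure accumulator) = exp(−0.0000872 × 2000) = 0.839961
R(wheel actuator) = exp(−0.000101 × 2000) = 0.817095
Series (yaw-rate sensor, hydraulic modulator, and pedal-travel sensor): 0.763379 × 0.920351 × 0.918512 = 0.645325
Series (brake ECU and pressure accumulator): 0.794534 × 0.839961 = 0.667378
Parallel ([0.645325], [0.667378], and wheel actuator): 1 − (1 − 0.645325)(1 − 0.667378)(1 − 0.817095) = 0.9784

0.9784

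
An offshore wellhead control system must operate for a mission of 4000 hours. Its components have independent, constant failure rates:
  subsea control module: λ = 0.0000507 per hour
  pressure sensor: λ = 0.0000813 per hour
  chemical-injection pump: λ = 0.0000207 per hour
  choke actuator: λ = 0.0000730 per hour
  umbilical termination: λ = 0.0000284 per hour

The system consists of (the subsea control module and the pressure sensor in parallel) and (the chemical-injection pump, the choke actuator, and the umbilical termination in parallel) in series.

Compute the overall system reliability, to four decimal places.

R(subsea control module) = exp(−0.0000507 × 4000) = 0.816442
R(pressure sensor) = exp(−0.0000813 × 4000) = 0.722383
R(chemical-injection pump) = exp(−0.0000207 × 4000) = 0.920535
R(choke actuator) = exp(−0.0000730 × 4000) = 0.746769
R(umbilical termination) = exp(−0.0000284 × 4000) = 0.892615
Parallel (subsea control module and pressure sensor): 1 − (1 − 0.816442)(1 − 0.722383) = 0.949041
Parallel (chemical-injection pump, choke actuator, and umbilical termination): 1 − (1 − 0.920535)(1 − 0.746769)(1 − 0.892615) = 0.997839
Series ([0.949041] and [0.997839]): 0.949041 × 0.997839 = 0.9470

0.9470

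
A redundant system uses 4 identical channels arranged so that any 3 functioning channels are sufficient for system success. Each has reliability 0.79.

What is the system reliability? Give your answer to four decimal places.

R = Σ_{i=3}^{4} C(4,i) p^i (1−p)^{4−i} with p = 0.79
C(4,3)·0.79^3·0.21^1 = 0.414153
C(4,4)·0.79^4·0.21^0 = 0.389501
Sum = 0.8037

0.8037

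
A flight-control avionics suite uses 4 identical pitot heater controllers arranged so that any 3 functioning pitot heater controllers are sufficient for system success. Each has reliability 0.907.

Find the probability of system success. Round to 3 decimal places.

0.954

R = Σ_{i=3}^{4} C(4,i) p^i (1−p)^{4−i} with p = 0.907
C(4,3)·0.907^3·0.093^1 = 0.27757
C(4,4)·0.907^4·0.093^0 = 0.67675
Sum = 0.954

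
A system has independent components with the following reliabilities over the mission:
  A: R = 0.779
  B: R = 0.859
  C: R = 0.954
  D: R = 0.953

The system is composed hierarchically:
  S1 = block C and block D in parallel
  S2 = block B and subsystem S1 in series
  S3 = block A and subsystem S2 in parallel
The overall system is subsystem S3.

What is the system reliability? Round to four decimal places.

0.9684

Parallel (C and D): 1 − (1 − 0.954000)(1 − 0.953000) = 0.997838
Series (B and [0.997838]): 0.859000 × 0.997838 = 0.857143
Parallel (A and [0.857143]): 1 − (1 − 0.779000)(1 − 0.857143) = 0.9684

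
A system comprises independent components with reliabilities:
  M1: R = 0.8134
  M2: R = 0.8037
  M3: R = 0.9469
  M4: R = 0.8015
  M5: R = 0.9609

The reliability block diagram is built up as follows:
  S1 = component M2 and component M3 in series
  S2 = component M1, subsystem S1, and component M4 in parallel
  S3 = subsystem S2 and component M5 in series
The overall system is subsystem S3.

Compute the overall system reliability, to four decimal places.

0.9524

Series (M2 and M3): 0.803700 × 0.946900 = 0.761024
Parallel (M1, [0.761024], and M4): 1 − (1 − 0.813400)(1 − 0.761024)(1 − 0.801500) = 0.991148
Series ([0.991148] and M5): 0.991148 × 0.960900 = 0.9524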